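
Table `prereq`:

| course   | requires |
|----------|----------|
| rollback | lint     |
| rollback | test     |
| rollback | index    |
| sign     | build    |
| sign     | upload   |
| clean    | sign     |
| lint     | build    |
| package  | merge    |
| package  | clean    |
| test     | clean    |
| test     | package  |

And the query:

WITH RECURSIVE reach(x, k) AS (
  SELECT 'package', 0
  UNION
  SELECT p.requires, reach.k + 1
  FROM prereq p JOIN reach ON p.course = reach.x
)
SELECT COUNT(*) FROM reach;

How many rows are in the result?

Base: (package, k=0).
Iteration 1: edges from {package} -> (clean, k=1), (merge, k=1).
Iteration 2: edges from {clean,merge} -> (sign, k=2).
Iteration 3: edges from {sign} -> (build, k=3), (upload, k=3).
Iteration 4: no outgoing edges from {build,upload}; recursion stops.
Total rows emitted: 6.

6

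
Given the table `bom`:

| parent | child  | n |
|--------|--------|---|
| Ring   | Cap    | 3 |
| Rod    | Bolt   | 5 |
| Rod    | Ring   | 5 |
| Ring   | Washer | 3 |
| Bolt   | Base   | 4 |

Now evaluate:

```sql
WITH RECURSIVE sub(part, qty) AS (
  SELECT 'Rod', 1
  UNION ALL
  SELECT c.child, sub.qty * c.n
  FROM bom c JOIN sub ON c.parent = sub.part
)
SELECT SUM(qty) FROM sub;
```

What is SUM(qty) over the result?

61

Base: (Rod, qty=1).
Iteration 1: components of {Rod} -> Bolt = 1*5 = 5, Ring = 1*5 = 5.
Iteration 2: components of {Bolt,Ring} -> Base = 5*4 = 20, Cap = 5*3 = 15, Washer = 5*3 = 15.
Iteration 3: no further components; recursion stops.
SUM(qty) = 1 + 5 + 5 + 15 + 15 + 20 = 61.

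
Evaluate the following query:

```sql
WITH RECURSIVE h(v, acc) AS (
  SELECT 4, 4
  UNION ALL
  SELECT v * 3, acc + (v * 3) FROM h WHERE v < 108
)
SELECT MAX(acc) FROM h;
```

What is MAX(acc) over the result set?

160

Base: v=4, acc=4.
Iteration 1: 4 < 108 holds -> v = 4 * 3 = 12, acc = 4 + 12 = 16.
Iteration 2: 12 < 108 holds -> v = 12 * 3 = 36, acc = 16 + 36 = 52.
Iteration 3: 36 < 108 holds -> v = 36 * 3 = 108, acc = 52 + 108 = 160.
Iteration 4: 108 < 108 fails; recursion stops.
acc values: 4, 16, 52, 160; the maximum is 160.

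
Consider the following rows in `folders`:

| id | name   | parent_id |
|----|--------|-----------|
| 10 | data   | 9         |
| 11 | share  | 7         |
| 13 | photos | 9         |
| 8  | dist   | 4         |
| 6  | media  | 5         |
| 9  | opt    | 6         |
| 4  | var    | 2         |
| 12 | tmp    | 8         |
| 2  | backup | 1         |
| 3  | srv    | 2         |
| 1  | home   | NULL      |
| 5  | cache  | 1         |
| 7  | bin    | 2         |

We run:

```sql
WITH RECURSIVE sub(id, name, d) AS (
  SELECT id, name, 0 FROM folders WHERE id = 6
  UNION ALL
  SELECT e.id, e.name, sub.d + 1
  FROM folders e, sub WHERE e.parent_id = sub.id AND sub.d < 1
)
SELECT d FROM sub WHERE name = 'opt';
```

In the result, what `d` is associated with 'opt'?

1

Base: id=6 (media) at d 0.
Iteration 1: rows with parent_id in {6} -> opt (id 9, d 1).
Iteration 2: d < 1 fails for all current rows; recursion stops.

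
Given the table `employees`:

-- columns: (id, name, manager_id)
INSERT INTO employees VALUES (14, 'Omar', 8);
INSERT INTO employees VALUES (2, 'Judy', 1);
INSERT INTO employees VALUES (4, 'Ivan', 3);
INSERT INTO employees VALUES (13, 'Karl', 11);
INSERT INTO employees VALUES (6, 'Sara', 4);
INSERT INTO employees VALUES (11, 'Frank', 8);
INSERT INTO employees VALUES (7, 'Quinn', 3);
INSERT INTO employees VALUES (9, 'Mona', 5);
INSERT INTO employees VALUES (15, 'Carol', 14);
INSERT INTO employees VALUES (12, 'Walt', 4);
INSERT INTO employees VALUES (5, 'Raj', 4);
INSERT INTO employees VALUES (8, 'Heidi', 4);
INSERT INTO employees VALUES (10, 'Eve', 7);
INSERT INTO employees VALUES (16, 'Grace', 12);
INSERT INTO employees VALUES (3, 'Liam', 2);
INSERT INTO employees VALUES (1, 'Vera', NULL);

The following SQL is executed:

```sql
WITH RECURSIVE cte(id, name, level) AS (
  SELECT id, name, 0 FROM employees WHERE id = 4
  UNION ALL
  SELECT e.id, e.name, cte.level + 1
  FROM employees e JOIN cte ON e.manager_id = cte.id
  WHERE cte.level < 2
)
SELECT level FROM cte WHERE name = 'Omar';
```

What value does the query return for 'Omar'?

2

Base: id=4 (Ivan) at level 0.
Iteration 1: rows with manager_id in {4} -> Raj (id 5, level 1), Sara (id 6, level 1), Heidi (id 8, level 1), Walt (id 12, level 1).
Iteration 2: rows with manager_id in {5,6,8,12} -> Mona (id 9, level 2), Frank (id 11, level 2), Omar (id 14, level 2), Grace (id 16, level 2).
Iteration 3: level < 2 fails for all current rows; recursion stops.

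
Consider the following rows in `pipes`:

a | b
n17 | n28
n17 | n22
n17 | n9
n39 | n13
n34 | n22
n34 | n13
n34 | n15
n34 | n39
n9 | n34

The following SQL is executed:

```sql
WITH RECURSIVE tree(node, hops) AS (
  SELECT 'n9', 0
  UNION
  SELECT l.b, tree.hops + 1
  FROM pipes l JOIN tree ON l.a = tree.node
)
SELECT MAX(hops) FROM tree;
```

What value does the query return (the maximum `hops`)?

3

Base: (n9, hops=0).
Iteration 1: edges from {n9} -> (n34, hops=1).
Iteration 2: edges from {n34} -> (n13, hops=2), (n15, hops=2), (n22, hops=2), (n39, hops=2).
Iteration 3: edges from {n13,n15,n22,n39} -> (n13, hops=3).
Iteration 4: no outgoing edges from {n13}; recursion stops.
hops values: 0, 1, 2, 2, 2, 2, 3; the maximum is 3.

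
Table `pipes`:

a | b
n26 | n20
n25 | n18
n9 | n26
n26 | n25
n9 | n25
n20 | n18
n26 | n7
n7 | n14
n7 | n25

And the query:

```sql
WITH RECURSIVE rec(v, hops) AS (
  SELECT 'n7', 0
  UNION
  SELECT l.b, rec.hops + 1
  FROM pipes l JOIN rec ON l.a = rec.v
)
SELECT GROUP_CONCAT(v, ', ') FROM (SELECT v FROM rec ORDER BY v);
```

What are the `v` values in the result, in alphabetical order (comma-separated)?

n14, n18, n25, n7

Base: (n7, hops=0).
Iteration 1: edges from {n7} -> (n14, hops=1), (n25, hops=1).
Iteration 2: edges from {n14,n25} -> (n18, hops=2).
Iteration 3: no outgoing edges from {n18}; recursion stops.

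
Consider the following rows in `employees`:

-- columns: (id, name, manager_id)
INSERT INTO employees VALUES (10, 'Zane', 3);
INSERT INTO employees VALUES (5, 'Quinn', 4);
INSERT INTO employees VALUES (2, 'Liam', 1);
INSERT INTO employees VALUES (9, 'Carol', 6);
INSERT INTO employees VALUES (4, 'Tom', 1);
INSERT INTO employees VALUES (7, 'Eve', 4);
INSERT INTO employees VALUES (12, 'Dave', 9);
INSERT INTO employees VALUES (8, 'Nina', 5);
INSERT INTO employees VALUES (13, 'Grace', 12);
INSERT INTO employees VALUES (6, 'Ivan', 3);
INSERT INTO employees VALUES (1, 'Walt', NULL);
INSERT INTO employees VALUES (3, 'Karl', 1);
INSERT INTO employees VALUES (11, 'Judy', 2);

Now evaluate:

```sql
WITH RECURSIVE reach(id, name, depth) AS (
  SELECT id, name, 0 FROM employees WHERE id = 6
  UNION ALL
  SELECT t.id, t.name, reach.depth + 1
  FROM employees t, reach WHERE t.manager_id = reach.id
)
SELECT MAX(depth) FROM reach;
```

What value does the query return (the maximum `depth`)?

3

Base: id=6 (Ivan) at depth 0.
Iteration 1: rows with manager_id in {6} -> Carol (id 9, depth 1).
Iteration 2: rows with manager_id in {9} -> Dave (id 12, depth 2).
Iteration 3: rows with manager_id in {12} -> Grace (id 13, depth 3).
Iteration 4: no rows with manager_id in {13}; recursion stops.
depth values: 0, 1, 2, 3; the maximum is 3.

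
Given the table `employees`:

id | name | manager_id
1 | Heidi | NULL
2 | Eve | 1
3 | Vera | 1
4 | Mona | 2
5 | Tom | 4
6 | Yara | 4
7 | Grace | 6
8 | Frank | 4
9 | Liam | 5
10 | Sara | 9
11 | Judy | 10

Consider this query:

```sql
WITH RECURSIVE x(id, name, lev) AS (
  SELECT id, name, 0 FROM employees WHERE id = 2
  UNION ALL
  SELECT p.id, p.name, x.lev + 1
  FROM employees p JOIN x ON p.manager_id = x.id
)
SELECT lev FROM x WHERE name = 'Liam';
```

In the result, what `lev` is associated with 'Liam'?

3

Base: id=2 (Eve) at lev 0.
Iteration 1: rows with manager_id in {2} -> Mona (id 4, lev 1).
Iteration 2: rows with manager_id in {4} -> Tom (id 5, lev 2), Yara (id 6, lev 2), Frank (id 8, lev 2).
Iteration 3: rows with manager_id in {5,6,8} -> Grace (id 7, lev 3), Liam (id 9, lev 3).
Iteration 4: rows with manager_id in {7,9} -> Sara (id 10, lev 4).
Iteration 5: rows with manager_id in {10} -> Judy (id 11, lev 5).
Iteration 6: no rows with manager_id in {11}; recursion stops.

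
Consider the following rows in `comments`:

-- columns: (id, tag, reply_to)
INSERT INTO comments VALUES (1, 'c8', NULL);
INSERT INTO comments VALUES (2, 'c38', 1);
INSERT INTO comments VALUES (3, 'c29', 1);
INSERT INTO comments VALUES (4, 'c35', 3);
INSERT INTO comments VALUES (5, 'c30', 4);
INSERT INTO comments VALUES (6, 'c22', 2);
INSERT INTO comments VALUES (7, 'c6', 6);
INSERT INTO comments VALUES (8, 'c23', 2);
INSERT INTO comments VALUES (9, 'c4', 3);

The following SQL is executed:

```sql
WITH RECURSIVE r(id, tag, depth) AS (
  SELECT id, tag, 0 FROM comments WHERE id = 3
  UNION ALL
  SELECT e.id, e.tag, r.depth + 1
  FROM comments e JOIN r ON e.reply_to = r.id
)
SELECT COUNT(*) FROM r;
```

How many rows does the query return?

Base: id=3 (c29) at depth 0.
Iteration 1: rows with reply_to in {3} -> c35 (id 4, depth 1), c4 (id 9, depth 1).
Iteration 2: rows with reply_to in {4,9} -> c30 (id 5, depth 2).
Iteration 3: no rows with reply_to in {5}; recursion stops.
Total rows emitted: 4.

4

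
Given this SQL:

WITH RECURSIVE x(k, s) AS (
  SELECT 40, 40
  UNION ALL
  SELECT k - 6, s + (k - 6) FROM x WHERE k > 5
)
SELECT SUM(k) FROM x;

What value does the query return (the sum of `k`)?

Base: k=40, s=40.
Iteration 1: 40 > 5 holds -> k = 40 - 6 = 34, s = 40 + 34 = 74.
Iteration 2: 34 > 5 holds -> k = 34 - 6 = 28, s = 74 + 28 = 102.
Iteration 3: 28 > 5 holds -> k = 28 - 6 = 22, s = 102 + 22 = 124.
Iteration 4: 22 > 5 holds -> k = 22 - 6 = 16, s = 124 + 16 = 140.
Iteration 5: 16 > 5 holds -> k = 16 - 6 = 10, s = 140 + 10 = 150.
Iteration 6: 10 > 5 holds -> k = 10 - 6 = 4, s = 150 + 4 = 154.
Iteration 7: 4 > 5 fails; recursion stops.
SUM(k) = 40 + 34 + 28 + 22 + 16 + 10 + 4 = 154.

154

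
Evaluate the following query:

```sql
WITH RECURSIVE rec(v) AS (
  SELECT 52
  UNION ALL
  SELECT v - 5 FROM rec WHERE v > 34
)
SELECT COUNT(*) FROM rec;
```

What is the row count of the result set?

5

Base: v=52.
Iteration 1: 52 > 34 holds -> v = 52 - 5 = 47.
Iteration 2: 47 > 34 holds -> v = 47 - 5 = 42.
Iteration 3: 42 > 34 holds -> v = 42 - 5 = 37.
Iteration 4: 37 > 34 holds -> v = 37 - 5 = 32.
Iteration 5: 32 > 34 fails; recursion stops.
Total rows emitted: 5.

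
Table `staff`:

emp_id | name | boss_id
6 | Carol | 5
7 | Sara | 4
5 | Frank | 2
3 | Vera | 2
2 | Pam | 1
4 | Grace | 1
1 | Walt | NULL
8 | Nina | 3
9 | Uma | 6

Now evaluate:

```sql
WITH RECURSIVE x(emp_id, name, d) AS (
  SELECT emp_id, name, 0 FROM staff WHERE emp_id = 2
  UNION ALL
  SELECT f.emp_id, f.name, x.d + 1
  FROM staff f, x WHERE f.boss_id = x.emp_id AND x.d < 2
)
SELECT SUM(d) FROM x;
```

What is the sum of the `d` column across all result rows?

Base: emp_id=2 (Pam) at d 0.
Iteration 1: rows with boss_id in {2} -> Vera (id 3, d 1), Frank (id 5, d 1).
Iteration 2: rows with boss_id in {3,5} -> Carol (id 6, d 2), Nina (id 8, d 2).
Iteration 3: d < 2 fails for all current rows; recursion stops.
SUM(d) = 0 + 1 + 1 + 2 + 2 = 6.

6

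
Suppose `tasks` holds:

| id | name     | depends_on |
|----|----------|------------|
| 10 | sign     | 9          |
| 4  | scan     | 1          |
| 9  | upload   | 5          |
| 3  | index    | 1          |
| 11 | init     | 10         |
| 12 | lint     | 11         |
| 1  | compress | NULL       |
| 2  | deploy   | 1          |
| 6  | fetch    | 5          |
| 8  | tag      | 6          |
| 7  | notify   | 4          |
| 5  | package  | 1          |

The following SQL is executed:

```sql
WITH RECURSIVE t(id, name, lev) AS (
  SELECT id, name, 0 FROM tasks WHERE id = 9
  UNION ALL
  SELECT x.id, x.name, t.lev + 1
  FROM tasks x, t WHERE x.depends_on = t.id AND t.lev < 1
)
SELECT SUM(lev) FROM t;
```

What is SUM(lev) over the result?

Base: id=9 (upload) at lev 0.
Iteration 1: rows with depends_on in {9} -> sign (id 10, lev 1).
Iteration 2: lev < 1 fails for all current rows; recursion stops.
SUM(lev) = 0 + 1 = 1.

1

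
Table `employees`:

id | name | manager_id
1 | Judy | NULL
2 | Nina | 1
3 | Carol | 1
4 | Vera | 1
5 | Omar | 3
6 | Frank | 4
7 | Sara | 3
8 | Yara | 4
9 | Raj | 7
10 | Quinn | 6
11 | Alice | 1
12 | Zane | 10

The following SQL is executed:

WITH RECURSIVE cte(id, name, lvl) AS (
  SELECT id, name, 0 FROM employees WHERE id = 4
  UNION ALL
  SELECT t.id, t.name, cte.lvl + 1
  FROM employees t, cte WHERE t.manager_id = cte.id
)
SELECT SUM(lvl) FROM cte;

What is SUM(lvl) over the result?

Base: id=4 (Vera) at lvl 0.
Iteration 1: rows with manager_id in {4} -> Frank (id 6, lvl 1), Yara (id 8, lvl 1).
Iteration 2: rows with manager_id in {6,8} -> Quinn (id 10, lvl 2).
Iteration 3: rows with manager_id in {10} -> Zane (id 12, lvl 3).
Iteration 4: no rows with manager_id in {12}; recursion stops.
SUM(lvl) = 0 + 1 + 1 + 2 + 3 = 7.

7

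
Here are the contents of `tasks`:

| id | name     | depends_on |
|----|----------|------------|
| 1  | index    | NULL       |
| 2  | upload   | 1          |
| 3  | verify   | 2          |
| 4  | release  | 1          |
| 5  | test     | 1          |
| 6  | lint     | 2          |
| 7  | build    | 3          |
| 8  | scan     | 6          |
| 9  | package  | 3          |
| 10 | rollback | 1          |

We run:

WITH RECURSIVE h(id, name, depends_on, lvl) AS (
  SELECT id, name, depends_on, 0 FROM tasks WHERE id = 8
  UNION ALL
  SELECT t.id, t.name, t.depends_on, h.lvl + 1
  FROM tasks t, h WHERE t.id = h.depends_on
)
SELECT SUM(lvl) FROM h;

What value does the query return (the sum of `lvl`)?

6

Base: id=8 (scan), depends_on=6, lvl 0.
Iteration 1: join on id=6 -> lint (id 6, depends_on=2, lvl 1).
Iteration 2: join on id=2 -> upload (id 2, depends_on=1, lvl 2).
Iteration 3: join on id=1 -> index (id 1, depends_on=NULL, lvl 3).
Iteration 4: depends_on is NULL; no match; recursion stops.
SUM(lvl) = 0 + 1 + 2 + 3 = 6.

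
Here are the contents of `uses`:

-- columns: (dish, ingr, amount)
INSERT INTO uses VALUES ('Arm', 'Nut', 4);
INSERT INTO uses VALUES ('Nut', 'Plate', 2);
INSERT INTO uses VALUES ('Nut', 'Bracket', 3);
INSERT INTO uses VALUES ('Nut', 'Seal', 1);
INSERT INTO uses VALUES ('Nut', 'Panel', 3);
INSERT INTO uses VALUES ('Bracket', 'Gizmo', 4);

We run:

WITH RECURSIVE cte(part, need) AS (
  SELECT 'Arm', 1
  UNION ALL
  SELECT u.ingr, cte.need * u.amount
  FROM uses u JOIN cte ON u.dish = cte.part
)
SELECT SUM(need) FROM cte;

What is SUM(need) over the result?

89

Base: (Arm, need=1).
Iteration 1: components of {Arm} -> Nut = 1*4 = 4.
Iteration 2: components of {Nut} -> Bracket = 4*3 = 12, Panel = 4*3 = 12, Plate = 4*2 = 8, Seal = 4*1 = 4.
Iteration 3: components of {Bracket,Panel,Plate,Seal} -> Gizmo = 12*4 = 48.
Iteration 4: no further components; recursion stops.
SUM(need) = 1 + 4 + 8 + 12 + 4 + 12 + 48 = 89.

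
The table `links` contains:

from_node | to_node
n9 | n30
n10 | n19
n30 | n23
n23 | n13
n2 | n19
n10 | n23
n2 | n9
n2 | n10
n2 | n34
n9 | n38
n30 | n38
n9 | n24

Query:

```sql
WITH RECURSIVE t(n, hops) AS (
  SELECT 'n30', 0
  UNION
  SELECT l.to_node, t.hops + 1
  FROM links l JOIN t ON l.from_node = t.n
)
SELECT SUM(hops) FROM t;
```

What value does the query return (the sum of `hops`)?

4

Base: (n30, hops=0).
Iteration 1: edges from {n30} -> (n23, hops=1), (n38, hops=1).
Iteration 2: edges from {n23,n38} -> (n13, hops=2).
Iteration 3: no outgoing edges from {n13}; recursion stops.
SUM(hops) = 0 + 1 + 1 + 2 = 4.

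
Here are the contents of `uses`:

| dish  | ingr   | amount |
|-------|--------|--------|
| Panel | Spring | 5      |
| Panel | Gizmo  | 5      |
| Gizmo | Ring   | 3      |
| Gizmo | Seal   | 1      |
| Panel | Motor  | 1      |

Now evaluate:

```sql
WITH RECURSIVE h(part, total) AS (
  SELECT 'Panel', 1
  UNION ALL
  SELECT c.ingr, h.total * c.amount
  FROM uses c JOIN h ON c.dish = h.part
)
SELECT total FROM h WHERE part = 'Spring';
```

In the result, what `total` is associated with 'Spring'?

Base: (Panel, total=1).
Iteration 1: components of {Panel} -> Gizmo = 1*5 = 5, Motor = 1*1 = 1, Spring = 1*5 = 5.
Iteration 2: components of {Gizmo,Motor,Spring} -> Ring = 5*3 = 15, Seal = 5*1 = 5.
Iteration 3: no further components; recursion stops.

5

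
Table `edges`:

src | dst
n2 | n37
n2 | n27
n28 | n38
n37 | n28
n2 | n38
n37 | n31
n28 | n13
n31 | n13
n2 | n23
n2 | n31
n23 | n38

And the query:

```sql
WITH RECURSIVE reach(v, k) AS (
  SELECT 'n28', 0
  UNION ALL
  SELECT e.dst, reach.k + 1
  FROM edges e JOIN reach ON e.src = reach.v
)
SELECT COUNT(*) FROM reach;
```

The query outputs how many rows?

Base: (n28, k=0).
Iteration 1: edges from {n28} -> (n13, k=1), (n38, k=1).
Iteration 2: no outgoing edges from {n13,n38}; recursion stops.
Total rows emitted: 3.

3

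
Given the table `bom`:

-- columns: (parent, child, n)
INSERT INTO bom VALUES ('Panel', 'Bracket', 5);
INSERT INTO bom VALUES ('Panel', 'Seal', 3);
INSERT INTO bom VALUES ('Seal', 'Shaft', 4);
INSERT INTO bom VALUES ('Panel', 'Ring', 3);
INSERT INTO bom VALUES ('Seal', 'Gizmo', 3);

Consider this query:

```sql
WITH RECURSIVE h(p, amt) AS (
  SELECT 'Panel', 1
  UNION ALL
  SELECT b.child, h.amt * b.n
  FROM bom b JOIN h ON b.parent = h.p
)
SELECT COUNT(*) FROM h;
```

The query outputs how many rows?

Base: (Panel, amt=1).
Iteration 1: components of {Panel} -> Bracket = 1*5 = 5, Ring = 1*3 = 3, Seal = 1*3 = 3.
Iteration 2: components of {Bracket,Ring,Seal} -> Gizmo = 3*3 = 9, Shaft = 3*4 = 12.
Iteration 3: no further components; recursion stops.
Total rows emitted: 6.

6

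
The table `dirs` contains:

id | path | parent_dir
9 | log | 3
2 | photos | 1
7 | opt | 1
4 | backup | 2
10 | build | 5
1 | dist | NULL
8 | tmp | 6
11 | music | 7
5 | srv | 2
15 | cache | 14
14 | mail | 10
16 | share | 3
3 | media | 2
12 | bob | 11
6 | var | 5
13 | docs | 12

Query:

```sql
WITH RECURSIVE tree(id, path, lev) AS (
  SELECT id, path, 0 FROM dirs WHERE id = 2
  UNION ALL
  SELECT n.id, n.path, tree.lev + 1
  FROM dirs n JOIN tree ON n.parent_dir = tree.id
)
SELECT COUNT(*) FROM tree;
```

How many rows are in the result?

Base: id=2 (photos) at lev 0.
Iteration 1: rows with parent_dir in {2} -> media (id 3, lev 1), backup (id 4, lev 1), srv (id 5, lev 1).
Iteration 2: rows with parent_dir in {3,4,5} -> var (id 6, lev 2), log (id 9, lev 2), build (id 10, lev 2), share (id 16, lev 2).
Iteration 3: rows with parent_dir in {6,9,10,16} -> tmp (id 8, lev 3), mail (id 14, lev 3).
Iteration 4: rows with parent_dir in {8,14} -> cache (id 15, lev 4).
Iteration 5: no rows with parent_dir in {15}; recursion stops.
Total rows emitted: 11.

11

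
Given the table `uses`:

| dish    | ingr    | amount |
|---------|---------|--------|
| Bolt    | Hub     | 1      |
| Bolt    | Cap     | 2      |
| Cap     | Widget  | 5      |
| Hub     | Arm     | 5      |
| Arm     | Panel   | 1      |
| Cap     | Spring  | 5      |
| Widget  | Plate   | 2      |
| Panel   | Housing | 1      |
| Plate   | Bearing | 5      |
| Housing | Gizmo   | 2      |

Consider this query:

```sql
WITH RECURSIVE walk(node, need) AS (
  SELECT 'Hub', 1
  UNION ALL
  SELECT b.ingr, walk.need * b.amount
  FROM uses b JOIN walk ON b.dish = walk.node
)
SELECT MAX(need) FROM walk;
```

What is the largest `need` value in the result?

Base: (Hub, need=1).
Iteration 1: components of {Hub} -> Arm = 1*5 = 5.
Iteration 2: components of {Arm} -> Panel = 5*1 = 5.
Iteration 3: components of {Panel} -> Housing = 5*1 = 5.
Iteration 4: components of {Housing} -> Gizmo = 5*2 = 10.
Iteration 5: no further components; recursion stops.
need values: 1, 5, 5, 5, 10; the maximum is 10.

10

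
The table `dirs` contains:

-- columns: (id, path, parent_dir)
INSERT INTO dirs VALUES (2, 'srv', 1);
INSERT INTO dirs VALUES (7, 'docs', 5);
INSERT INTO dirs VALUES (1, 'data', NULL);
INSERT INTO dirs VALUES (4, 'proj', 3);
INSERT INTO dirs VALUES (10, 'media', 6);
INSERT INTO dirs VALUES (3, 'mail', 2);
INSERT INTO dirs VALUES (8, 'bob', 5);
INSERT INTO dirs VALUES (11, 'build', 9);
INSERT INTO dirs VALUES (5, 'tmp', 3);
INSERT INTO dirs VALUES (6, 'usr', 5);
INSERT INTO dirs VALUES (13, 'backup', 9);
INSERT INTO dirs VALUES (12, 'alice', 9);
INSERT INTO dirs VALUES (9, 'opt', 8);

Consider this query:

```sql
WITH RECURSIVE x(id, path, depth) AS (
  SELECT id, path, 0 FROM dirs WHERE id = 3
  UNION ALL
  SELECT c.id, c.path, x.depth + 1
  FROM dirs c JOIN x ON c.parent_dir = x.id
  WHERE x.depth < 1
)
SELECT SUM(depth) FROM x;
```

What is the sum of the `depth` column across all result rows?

Base: id=3 (mail) at depth 0.
Iteration 1: rows with parent_dir in {3} -> proj (id 4, depth 1), tmp (id 5, depth 1).
Iteration 2: depth < 1 fails for all current rows; recursion stops.
SUM(depth) = 0 + 1 + 1 = 2.

2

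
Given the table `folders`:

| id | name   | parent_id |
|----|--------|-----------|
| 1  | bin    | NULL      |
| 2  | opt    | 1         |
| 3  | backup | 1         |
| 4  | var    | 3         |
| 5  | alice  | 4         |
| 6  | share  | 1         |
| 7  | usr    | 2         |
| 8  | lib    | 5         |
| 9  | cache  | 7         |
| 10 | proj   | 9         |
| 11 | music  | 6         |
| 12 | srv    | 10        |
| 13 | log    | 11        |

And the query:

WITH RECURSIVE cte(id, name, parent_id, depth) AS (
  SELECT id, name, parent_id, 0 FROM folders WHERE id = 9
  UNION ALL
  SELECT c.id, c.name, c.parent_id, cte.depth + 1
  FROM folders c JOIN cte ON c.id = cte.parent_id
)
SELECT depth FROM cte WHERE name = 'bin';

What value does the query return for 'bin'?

3

Base: id=9 (cache), parent_id=7, depth 0.
Iteration 1: join on id=7 -> usr (id 7, parent_id=2, depth 1).
Iteration 2: join on id=2 -> opt (id 2, parent_id=1, depth 2).
Iteration 3: join on id=1 -> bin (id 1, parent_id=NULL, depth 3).
Iteration 4: parent_id is NULL; no match; recursion stops.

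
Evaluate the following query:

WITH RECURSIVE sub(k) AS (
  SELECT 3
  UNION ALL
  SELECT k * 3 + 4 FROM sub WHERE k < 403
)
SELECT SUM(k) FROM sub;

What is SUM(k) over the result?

595

Base: k=3.
Iteration 1: 3 < 403 holds -> k = 3 * 3 + 4 = 13.
Iteration 2: 13 < 403 holds -> k = 13 * 3 + 4 = 43.
Iteration 3: 43 < 403 holds -> k = 43 * 3 + 4 = 133.
Iteration 4: 133 < 403 holds -> k = 133 * 3 + 4 = 403.
Iteration 5: 403 < 403 fails; recursion stops.
SUM(k) = 3 + 13 + 43 + 133 + 403 = 595.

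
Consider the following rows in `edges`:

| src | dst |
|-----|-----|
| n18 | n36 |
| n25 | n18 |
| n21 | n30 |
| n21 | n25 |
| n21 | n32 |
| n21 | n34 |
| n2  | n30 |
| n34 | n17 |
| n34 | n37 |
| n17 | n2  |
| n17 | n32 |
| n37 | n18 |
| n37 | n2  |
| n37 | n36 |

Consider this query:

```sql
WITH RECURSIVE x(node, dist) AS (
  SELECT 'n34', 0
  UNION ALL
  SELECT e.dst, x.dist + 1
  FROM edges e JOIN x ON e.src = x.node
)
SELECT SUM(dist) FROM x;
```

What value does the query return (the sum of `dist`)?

21

Base: (n34, dist=0).
Iteration 1: edges from {n34} -> (n17, dist=1), (n37, dist=1).
Iteration 2: edges from {n17,n37} -> (n18, dist=2), (n2, dist=2) x2, (n32, dist=2), (n36, dist=2). [UNION ALL keeps all 5 new rows, including repeats]
Iteration 3: edges from {n18,n2,n32,n36} -> (n30, dist=3) x2, (n36, dist=3). [UNION ALL keeps all 3 new rows, including repeats]
Iteration 4: no outgoing edges from {n30,n36}; recursion stops.
SUM(dist) = 0 + 1 + 1 + 2 + 2 + 2 + 2 + 2 + 3 + 3 + 3 = 21.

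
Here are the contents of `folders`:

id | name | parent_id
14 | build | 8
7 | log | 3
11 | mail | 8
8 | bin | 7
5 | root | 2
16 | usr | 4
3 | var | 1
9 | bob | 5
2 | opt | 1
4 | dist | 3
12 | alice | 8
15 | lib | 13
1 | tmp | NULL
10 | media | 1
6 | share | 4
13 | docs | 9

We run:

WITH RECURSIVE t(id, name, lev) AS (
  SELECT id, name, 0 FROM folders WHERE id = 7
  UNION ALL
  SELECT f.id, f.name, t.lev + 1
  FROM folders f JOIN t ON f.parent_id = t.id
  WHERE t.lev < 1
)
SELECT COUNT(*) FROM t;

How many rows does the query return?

2

Base: id=7 (log) at lev 0.
Iteration 1: rows with parent_id in {7} -> bin (id 8, lev 1).
Iteration 2: lev < 1 fails for all current rows; recursion stops.
Total rows emitted: 2.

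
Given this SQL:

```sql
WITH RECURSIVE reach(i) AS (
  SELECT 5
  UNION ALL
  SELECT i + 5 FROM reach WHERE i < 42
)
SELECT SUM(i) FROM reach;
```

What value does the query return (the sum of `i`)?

225

Base: i=5.
Iteration 1: 5 < 42 holds -> i = 5 + 5 = 10.
Iteration 2: 10 < 42 holds -> i = 10 + 5 = 15.
Iteration 3: 15 < 42 holds -> i = 15 + 5 = 20.
Iteration 4: 20 < 42 holds -> i = 20 + 5 = 25.
Iteration 5: 25 < 42 holds -> i = 25 + 5 = 30.
Iteration 6: 30 < 42 holds -> i = 30 + 5 = 35.
Iteration 7: 35 < 42 holds -> i = 35 + 5 = 40.
Iteration 8: 40 < 42 holds -> i = 40 + 5 = 45.
Iteration 9: 45 < 42 fails; recursion stops.
SUM(i) = 5 + 10 + 15 + 20 + 25 + 30 + 35 + 40 + 45 = 225.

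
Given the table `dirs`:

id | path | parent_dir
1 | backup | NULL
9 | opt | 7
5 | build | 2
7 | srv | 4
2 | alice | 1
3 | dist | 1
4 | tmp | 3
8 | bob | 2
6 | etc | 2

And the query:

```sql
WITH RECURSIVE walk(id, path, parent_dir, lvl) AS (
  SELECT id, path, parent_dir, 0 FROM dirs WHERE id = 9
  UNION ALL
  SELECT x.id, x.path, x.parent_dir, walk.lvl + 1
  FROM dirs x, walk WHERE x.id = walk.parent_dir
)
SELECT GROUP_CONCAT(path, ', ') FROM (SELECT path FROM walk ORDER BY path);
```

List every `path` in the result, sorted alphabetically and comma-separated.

Base: id=9 (opt), parent_dir=7, lvl 0.
Iteration 1: join on id=7 -> srv (id 7, parent_dir=4, lvl 1).
Iteration 2: join on id=4 -> tmp (id 4, parent_dir=3, lvl 2).
Iteration 3: join on id=3 -> dist (id 3, parent_dir=1, lvl 3).
Iteration 4: join on id=1 -> backup (id 1, parent_dir=NULL, lvl 4).
Iteration 5: parent_dir is NULL; no match; recursion stops.

backup, dist, opt, srv, tmp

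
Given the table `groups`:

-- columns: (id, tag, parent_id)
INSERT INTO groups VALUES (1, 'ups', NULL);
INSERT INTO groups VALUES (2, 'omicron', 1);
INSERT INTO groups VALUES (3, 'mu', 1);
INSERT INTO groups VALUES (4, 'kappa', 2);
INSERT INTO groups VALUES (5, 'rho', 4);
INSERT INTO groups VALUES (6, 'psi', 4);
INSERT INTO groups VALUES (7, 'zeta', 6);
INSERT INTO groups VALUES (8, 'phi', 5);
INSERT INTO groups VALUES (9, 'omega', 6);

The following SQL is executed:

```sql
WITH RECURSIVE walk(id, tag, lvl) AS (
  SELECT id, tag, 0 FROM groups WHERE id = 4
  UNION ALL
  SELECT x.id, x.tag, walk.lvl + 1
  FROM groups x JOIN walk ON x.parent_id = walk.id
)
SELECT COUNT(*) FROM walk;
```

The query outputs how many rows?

Base: id=4 (kappa) at lvl 0.
Iteration 1: rows with parent_id in {4} -> rho (id 5, lvl 1), psi (id 6, lvl 1).
Iteration 2: rows with parent_id in {5,6} -> zeta (id 7, lvl 2), phi (id 8, lvl 2), omega (id 9, lvl 2).
Iteration 3: no rows with parent_id in {7,8,9}; recursion stops.
Total rows emitted: 6.

6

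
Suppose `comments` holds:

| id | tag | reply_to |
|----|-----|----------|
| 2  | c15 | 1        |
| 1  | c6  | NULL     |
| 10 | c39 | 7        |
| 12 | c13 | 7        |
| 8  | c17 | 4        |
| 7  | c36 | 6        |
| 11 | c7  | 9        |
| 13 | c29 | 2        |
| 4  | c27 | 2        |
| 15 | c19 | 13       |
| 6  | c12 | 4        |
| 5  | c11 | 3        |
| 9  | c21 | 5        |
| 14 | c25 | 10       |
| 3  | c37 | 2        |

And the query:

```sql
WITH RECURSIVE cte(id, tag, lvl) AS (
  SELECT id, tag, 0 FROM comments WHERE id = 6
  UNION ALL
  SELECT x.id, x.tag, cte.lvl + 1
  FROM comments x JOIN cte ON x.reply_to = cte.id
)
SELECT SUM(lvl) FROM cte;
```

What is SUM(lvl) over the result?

Base: id=6 (c12) at lvl 0.
Iteration 1: rows with reply_to in {6} -> c36 (id 7, lvl 1).
Iteration 2: rows with reply_to in {7} -> c39 (id 10, lvl 2), c13 (id 12, lvl 2).
Iteration 3: rows with reply_to in {10,12} -> c25 (id 14, lvl 3).
Iteration 4: no rows with reply_to in {14}; recursion stops.
SUM(lvl) = 0 + 1 + 2 + 2 + 3 = 8.

8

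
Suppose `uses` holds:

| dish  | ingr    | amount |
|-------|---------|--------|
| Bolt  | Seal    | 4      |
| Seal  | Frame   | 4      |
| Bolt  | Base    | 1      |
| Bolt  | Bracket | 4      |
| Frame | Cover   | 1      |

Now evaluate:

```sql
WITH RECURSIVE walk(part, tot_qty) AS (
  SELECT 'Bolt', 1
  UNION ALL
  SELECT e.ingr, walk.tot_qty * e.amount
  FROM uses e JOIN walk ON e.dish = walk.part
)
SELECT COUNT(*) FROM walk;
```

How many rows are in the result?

Base: (Bolt, tot_qty=1).
Iteration 1: components of {Bolt} -> Base = 1*1 = 1, Bracket = 1*4 = 4, Seal = 1*4 = 4.
Iteration 2: components of {Base,Bracket,Seal} -> Frame = 4*4 = 16.
Iteration 3: components of {Frame} -> Cover = 16*1 = 16.
Iteration 4: no further components; recursion stops.
Total rows emitted: 6.

6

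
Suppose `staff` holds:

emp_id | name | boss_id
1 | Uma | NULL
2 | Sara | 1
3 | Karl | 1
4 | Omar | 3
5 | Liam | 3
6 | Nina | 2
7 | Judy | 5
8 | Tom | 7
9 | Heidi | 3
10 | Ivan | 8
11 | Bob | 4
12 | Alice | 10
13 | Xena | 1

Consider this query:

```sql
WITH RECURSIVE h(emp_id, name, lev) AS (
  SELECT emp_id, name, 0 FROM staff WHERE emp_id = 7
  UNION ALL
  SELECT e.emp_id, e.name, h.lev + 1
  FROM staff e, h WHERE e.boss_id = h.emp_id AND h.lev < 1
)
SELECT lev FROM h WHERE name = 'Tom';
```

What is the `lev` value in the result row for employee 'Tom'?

1

Base: emp_id=7 (Judy) at lev 0.
Iteration 1: rows with boss_id in {7} -> Tom (id 8, lev 1).
Iteration 2: lev < 1 fails for all current rows; recursion stops.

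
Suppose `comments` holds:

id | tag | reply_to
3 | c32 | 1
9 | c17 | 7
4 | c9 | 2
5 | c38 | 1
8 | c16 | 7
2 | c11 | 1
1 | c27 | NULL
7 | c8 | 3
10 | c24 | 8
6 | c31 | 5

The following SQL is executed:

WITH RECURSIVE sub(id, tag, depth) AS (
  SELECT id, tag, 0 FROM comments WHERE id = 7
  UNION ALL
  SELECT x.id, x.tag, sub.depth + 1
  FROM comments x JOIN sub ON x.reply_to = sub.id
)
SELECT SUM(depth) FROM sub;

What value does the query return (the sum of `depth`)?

Base: id=7 (c8) at depth 0.
Iteration 1: rows with reply_to in {7} -> c16 (id 8, depth 1), c17 (id 9, depth 1).
Iteration 2: rows with reply_to in {8,9} -> c24 (id 10, depth 2).
Iteration 3: no rows with reply_to in {10}; recursion stops.
SUM(depth) = 0 + 1 + 1 + 2 = 4.

4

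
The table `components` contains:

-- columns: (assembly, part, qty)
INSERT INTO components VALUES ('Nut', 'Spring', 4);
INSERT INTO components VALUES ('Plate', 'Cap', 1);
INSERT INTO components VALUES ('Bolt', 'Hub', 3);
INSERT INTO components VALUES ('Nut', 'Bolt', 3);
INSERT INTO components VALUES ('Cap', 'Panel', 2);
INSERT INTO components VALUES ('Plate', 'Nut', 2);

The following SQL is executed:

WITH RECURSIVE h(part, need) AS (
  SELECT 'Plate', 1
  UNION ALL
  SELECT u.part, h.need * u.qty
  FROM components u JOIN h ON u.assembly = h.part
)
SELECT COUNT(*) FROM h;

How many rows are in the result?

7

Base: (Plate, need=1).
Iteration 1: components of {Plate} -> Cap = 1*1 = 1, Nut = 1*2 = 2.
Iteration 2: components of {Cap,Nut} -> Bolt = 2*3 = 6, Panel = 1*2 = 2, Spring = 2*4 = 8.
Iteration 3: components of {Bolt,Panel,Spring} -> Hub = 6*3 = 18.
Iteration 4: no further components; recursion stops.
Total rows emitted: 7.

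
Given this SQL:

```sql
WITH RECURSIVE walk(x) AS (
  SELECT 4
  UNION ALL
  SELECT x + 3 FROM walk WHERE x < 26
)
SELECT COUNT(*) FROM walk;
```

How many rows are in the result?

9

Base: x=4.
Iteration 1: 4 < 26 holds -> x = 4 + 3 = 7.
Iteration 2: 7 < 26 holds -> x = 7 + 3 = 10.
Iteration 3: 10 < 26 holds -> x = 10 + 3 = 13.
Iteration 4: 13 < 26 holds -> x = 13 + 3 = 16.
Iteration 5: 16 < 26 holds -> x = 16 + 3 = 19.
Iteration 6: 19 < 26 holds -> x = 19 + 3 = 22.
Iteration 7: 22 < 26 holds -> x = 22 + 3 = 25.
Iteration 8: 25 < 26 holds -> x = 25 + 3 = 28.
Iteration 9: 28 < 26 fails; recursion stops.
Total rows emitted: 9.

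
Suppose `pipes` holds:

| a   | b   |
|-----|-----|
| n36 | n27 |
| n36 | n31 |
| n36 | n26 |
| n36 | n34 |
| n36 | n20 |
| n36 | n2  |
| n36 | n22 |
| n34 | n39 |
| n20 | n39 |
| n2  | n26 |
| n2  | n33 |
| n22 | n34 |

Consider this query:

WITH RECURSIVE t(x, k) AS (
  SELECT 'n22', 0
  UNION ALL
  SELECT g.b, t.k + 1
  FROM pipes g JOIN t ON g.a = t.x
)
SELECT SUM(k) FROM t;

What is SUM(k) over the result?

3

Base: (n22, k=0).
Iteration 1: edges from {n22} -> (n34, k=1).
Iteration 2: edges from {n34} -> (n39, k=2).
Iteration 3: no outgoing edges from {n39}; recursion stops.
SUM(k) = 0 + 1 + 2 = 3.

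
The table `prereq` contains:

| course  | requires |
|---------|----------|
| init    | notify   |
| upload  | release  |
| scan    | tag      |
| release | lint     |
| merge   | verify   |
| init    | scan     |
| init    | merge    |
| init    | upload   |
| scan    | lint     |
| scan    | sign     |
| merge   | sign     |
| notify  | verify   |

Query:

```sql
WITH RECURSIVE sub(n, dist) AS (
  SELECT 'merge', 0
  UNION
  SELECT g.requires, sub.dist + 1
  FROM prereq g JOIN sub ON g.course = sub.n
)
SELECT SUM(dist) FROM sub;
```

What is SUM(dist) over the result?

Base: (merge, dist=0).
Iteration 1: edges from {merge} -> (sign, dist=1), (verify, dist=1).
Iteration 2: no outgoing edges from {sign,verify}; recursion stops.
SUM(dist) = 0 + 1 + 1 = 2.

2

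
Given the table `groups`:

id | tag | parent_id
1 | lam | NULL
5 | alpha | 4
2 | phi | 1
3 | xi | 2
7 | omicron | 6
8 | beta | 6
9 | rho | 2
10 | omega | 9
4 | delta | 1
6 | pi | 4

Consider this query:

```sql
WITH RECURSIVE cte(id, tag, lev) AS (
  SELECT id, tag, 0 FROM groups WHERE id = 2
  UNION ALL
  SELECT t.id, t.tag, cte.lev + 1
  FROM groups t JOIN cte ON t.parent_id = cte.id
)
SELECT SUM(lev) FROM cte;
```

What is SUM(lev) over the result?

4

Base: id=2 (phi) at lev 0.
Iteration 1: rows with parent_id in {2} -> xi (id 3, lev 1), rho (id 9, lev 1).
Iteration 2: rows with parent_id in {3,9} -> omega (id 10, lev 2).
Iteration 3: no rows with parent_id in {10}; recursion stops.
SUM(lev) = 0 + 1 + 1 + 2 = 4.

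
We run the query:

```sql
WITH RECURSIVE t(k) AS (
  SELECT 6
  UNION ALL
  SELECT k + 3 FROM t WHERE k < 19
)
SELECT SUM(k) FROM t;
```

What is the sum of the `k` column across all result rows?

81

Base: k=6.
Iteration 1: 6 < 19 holds -> k = 6 + 3 = 9.
Iteration 2: 9 < 19 holds -> k = 9 + 3 = 12.
Iteration 3: 12 < 19 holds -> k = 12 + 3 = 15.
Iteration 4: 15 < 19 holds -> k = 15 + 3 = 18.
Iteration 5: 18 < 19 holds -> k = 18 + 3 = 21.
Iteration 6: 21 < 19 fails; recursion stops.
SUM(k) = 6 + 9 + 12 + 15 + 18 + 21 = 81.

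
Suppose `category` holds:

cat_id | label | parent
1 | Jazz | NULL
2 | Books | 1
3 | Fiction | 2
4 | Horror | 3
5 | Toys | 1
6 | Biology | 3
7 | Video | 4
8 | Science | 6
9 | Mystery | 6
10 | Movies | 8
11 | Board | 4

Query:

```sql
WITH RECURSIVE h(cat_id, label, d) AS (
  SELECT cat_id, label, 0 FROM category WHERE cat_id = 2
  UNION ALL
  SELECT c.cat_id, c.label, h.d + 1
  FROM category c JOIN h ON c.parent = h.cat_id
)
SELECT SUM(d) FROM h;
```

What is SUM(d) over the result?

Base: cat_id=2 (Books) at d 0.
Iteration 1: rows with parent in {2} -> Fiction (id 3, d 1).
Iteration 2: rows with parent in {3} -> Horror (id 4, d 2), Biology (id 6, d 2).
Iteration 3: rows with parent in {4,6} -> Video (id 7, d 3), Science (id 8, d 3), Mystery (id 9, d 3), Board (id 11, d 3).
Iteration 4: rows with parent in {7,8,9,11} -> Movies (id 10, d 4).
Iteration 5: no rows with parent in {10}; recursion stops.
SUM(d) = 0 + 1 + 2 + 2 + 3 + 3 + 3 + 3 + 4 = 21.

21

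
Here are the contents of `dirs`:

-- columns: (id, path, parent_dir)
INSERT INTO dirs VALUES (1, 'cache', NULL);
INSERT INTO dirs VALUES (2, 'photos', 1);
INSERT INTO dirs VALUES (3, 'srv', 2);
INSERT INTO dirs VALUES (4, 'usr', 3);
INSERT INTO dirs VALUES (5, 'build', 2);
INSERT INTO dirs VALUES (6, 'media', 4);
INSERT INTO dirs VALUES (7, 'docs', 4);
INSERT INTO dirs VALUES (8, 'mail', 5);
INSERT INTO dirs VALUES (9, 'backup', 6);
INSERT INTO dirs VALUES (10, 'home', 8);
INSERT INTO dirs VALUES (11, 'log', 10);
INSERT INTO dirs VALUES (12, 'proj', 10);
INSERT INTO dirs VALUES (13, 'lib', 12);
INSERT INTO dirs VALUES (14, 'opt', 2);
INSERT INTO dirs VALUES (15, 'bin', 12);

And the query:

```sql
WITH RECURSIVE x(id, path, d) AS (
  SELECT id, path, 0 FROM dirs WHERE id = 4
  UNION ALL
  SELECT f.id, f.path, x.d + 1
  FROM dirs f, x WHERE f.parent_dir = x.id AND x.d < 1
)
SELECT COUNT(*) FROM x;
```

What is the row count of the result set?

Base: id=4 (usr) at d 0.
Iteration 1: rows with parent_dir in {4} -> media (id 6, d 1), docs (id 7, d 1).
Iteration 2: d < 1 fails for all current rows; recursion stops.
Total rows emitted: 3.

3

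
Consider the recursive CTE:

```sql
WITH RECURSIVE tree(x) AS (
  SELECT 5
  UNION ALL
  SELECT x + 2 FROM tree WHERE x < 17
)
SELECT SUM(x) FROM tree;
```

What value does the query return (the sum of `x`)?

77

Base: x=5.
Iteration 1: 5 < 17 holds -> x = 5 + 2 = 7.
Iteration 2: 7 < 17 holds -> x = 7 + 2 = 9.
Iteration 3: 9 < 17 holds -> x = 9 + 2 = 11.
Iteration 4: 11 < 17 holds -> x = 11 + 2 = 13.
Iteration 5: 13 < 17 holds -> x = 13 + 2 = 15.
Iteration 6: 15 < 17 holds -> x = 15 + 2 = 17.
Iteration 7: 17 < 17 fails; recursion stops.
SUM(x) = 5 + 7 + 9 + 11 + 13 + 15 + 17 = 77.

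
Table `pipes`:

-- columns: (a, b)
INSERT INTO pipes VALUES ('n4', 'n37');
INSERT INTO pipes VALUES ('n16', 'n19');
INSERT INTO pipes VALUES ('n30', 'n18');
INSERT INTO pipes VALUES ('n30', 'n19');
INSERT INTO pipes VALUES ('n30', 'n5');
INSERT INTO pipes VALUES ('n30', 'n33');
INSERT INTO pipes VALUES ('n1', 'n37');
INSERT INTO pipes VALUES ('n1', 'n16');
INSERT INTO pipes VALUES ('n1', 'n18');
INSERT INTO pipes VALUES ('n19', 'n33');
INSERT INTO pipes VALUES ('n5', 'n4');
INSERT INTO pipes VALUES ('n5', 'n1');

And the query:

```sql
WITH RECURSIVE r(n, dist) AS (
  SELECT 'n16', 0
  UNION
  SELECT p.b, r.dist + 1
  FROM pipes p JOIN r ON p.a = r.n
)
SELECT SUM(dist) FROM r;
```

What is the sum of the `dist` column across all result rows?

Base: (n16, dist=0).
Iteration 1: edges from {n16} -> (n19, dist=1).
Iteration 2: edges from {n19} -> (n33, dist=2).
Iteration 3: no outgoing edges from {n33}; recursion stops.
SUM(dist) = 0 + 1 + 2 = 3.

3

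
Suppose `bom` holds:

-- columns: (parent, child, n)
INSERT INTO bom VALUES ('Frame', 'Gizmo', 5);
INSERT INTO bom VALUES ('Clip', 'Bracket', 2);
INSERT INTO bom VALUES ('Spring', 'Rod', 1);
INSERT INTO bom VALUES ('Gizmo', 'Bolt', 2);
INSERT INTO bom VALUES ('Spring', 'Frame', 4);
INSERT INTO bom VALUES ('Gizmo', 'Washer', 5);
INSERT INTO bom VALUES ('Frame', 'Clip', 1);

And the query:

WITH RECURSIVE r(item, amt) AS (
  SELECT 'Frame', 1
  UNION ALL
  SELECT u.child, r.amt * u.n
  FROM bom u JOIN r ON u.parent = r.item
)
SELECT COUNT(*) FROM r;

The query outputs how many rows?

Base: (Frame, amt=1).
Iteration 1: components of {Frame} -> Clip = 1*1 = 1, Gizmo = 1*5 = 5.
Iteration 2: components of {Clip,Gizmo} -> Bolt = 5*2 = 10, Bracket = 1*2 = 2, Washer = 5*5 = 25.
Iteration 3: no further components; recursion stops.
Total rows emitted: 6.

6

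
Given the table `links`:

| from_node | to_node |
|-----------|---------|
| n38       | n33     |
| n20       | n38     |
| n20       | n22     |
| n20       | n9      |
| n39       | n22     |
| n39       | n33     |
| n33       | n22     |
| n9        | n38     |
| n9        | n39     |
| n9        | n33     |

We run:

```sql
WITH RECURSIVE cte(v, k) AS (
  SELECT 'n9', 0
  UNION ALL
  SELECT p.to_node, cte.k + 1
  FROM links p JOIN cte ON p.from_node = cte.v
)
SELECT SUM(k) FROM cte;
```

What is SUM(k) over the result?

Base: (n9, k=0).
Iteration 1: edges from {n9} -> (n33, k=1), (n38, k=1), (n39, k=1).
Iteration 2: edges from {n33,n38,n39} -> (n22, k=2) x2, (n33, k=2) x2. [UNION ALL keeps all 4 new rows, including repeats]
Iteration 3: edges from {n22,n33} -> (n22, k=3) x2. [UNION ALL keeps all 2 new rows, including repeats]
Iteration 4: no outgoing edges from {n22}; recursion stops.
SUM(k) = 0 + 1 + 1 + 1 + 2 + 2 + 2 + 2 + 3 + 3 = 17.

17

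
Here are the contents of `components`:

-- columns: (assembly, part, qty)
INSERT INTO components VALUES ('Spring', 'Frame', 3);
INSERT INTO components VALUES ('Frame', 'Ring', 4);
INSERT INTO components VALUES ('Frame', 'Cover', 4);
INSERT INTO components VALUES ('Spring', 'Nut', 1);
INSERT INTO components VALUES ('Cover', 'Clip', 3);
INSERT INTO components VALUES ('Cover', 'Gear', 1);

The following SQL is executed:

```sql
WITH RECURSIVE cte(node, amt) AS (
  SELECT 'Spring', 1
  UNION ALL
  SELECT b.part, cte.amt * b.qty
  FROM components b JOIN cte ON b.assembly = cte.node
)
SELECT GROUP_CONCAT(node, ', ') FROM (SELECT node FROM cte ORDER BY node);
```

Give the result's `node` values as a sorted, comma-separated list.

Base: (Spring, amt=1).
Iteration 1: components of {Spring} -> Frame = 1*3 = 3, Nut = 1*1 = 1.
Iteration 2: components of {Frame,Nut} -> Cover = 3*4 = 12, Ring = 3*4 = 12.
Iteration 3: components of {Cover,Ring} -> Clip = 12*3 = 36, Gear = 12*1 = 12.
Iteration 4: no further components; recursion stops.

Clip, Cover, Frame, Gear, Nut, Ring, Spring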